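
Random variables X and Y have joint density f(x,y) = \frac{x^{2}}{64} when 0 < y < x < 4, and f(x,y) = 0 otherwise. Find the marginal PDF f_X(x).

f_X(x) = ∫_0^x \frac{x^{2}}{64} dy = \frac{x^{3}}{64}
for 0 < x < 4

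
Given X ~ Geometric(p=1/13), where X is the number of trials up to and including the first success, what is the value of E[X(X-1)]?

E[X(X-1)] = E[X² - X] = E[X²] - E[X]
E[X] = 13
E[X²] = Var(X) + (E[X])² = 156 + (13)² = 325
E[X(X-1)] = 325 - 13 = 312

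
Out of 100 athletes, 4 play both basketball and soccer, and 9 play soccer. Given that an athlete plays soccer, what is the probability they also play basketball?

P(A ∩ B) = 4/100 = 1/25
P(B) = 9/100
P(A|B) = P(A ∩ B) / P(B) = (1/25) / (9/100) = 4/9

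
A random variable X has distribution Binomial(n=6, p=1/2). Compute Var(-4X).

For X ~ Binomial(n=6, p=1/2):
Var(X) = \frac{3}{2}
Var(-4X) = (-4)² × Var(X) = 16 × \frac{3}{2} = 24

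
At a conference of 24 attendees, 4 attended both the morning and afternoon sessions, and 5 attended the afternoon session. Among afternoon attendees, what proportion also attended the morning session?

P(A ∩ B) = 4/24 = 1/6
P(B) = 5/24
P(A|B) = P(A ∩ B) / P(B) = (1/6) / (5/24) = 4/5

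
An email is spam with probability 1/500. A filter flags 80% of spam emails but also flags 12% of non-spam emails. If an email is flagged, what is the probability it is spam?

Let D = the rare event, + = positive/flagged.
P(D) = 1/500
P(+|D) = 80/100 = 4/5
P(+|D') = 12/100 = 3/25
P(+) = P(+|D)P(D) + P(+|D')P(D')
     = \frac{4}{5} × \frac{1}{500} + \frac{3}{25} × \frac{499}{500}
     = \frac{1517}{12500}
P(D|+) = P(+|D)P(D)/P(+) = \frac{20}{1517}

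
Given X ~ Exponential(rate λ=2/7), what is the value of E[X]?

For X ~ Exponential(rate λ=2/7), the expected value is:
E[X] = \frac{7}{2}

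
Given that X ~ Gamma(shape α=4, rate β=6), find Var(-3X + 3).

For X ~ Gamma(shape α=4, rate β=6):
Var(X) = \frac{1}{9}
Var(-3X + 3) = (-3)² × Var(X) = 9 × \frac{1}{9} = 1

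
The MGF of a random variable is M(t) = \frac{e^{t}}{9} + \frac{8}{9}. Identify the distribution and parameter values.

The MGF M(t) = \frac{e^{t}}{9} + \frac{8}{9} is the standard form for the Bernoulli distribution.
Comparing with the known MGF formula identifies: Bernoulli(p=1/9)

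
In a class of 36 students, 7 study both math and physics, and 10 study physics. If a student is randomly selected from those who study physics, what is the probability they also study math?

P(A ∩ B) = 7/36
P(B) = 10/36 = 5/18
P(A|B) = P(A ∩ B) / P(B) = (7/36) / (5/18) = 7/10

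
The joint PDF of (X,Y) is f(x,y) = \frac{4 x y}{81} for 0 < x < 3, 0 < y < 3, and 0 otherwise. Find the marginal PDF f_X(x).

f_X(x) = ∫_0^3 f(x,y) dy
= ∫_0^3 \frac{4 x y}{81} dy
= \frac{2 x}{9} for 0 < x < 3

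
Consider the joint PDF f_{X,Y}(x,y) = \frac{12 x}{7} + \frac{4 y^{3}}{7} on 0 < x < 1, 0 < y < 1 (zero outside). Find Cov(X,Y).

E[XY] = ∫∫ xy × f(x,y) dx dy = \frac{12}{35}
E[X] = \frac{9}{14}
E[Y] = \frac{19}{35}
Cov(X,Y) = E[XY] - E[X]E[Y] = - \frac{3}{490}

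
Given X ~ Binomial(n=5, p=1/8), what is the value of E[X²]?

Using the identity E[X²] = Var(X) + (E[X])²:
E[X] = \frac{5}{8}
Var(X) = \frac{35}{64}
E[X²] = \frac{35}{64} + (\frac{5}{8})²
= \frac{15}{16}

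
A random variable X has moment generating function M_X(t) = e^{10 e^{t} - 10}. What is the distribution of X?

The MGF M(t) = e^{10 e^{t} - 10} is the standard form for the Poisson distribution.
Comparing with the known MGF formula identifies: Poisson(λ=10)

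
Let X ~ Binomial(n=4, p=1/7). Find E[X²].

Using the identity E[X²] = Var(X) + (E[X])²:
E[X] = \frac{4}{7}
Var(X) = \frac{24}{49}
E[X²] = \frac{24}{49} + (\frac{4}{7})²
= \frac{40}{49}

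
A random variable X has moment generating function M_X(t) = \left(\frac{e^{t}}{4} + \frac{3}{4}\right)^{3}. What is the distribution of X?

The MGF M(t) = \left(\frac{e^{t}}{4} + \frac{3}{4}\right)^{3} is the standard form for the Binomial distribution.
Comparing with the known MGF formula identifies: Binomial(n=3, p=1/4)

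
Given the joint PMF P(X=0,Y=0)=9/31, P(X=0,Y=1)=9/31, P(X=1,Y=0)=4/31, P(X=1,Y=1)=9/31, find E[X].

First find marginal of X:
P(X=0) = 18/31
P(X=1) = 13/31
E[X] = 0 × 18/31 + 1 × 13/31 = 13/31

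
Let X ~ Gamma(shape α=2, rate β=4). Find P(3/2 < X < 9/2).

P(3/2 < X < 9/2) = ∫_{3/2}^{9/2} f(x) dx
where f(x) = 16 x e^{- 4 x}
= \frac{-19 + 7 e^{12}}{e^{18}}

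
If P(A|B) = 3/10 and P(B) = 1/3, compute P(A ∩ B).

By definition, P(A|B) = P(A ∩ B) / P(B)
So P(A ∩ B) = P(A|B) × P(B)
= 3/10 × 1/3
= 1/10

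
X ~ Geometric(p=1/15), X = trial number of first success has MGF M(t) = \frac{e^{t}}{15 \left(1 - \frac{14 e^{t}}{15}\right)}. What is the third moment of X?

To find E[X^3], compute M^(3)(0):
M^(1)(t) = \frac{e^{t}}{15 \left(1 - \frac{14 e^{t}}{15}\right)} + \frac{14 e^{2 t}}{225 \left(1 - \frac{14 e^{t}}{15}\right)^{2}}
M^(2)(t) = \frac{e^{t}}{15 \left(1 - \frac{14 e^{t}}{15}\right)} + \frac{14 e^{2 t}}{75 \left(1 - \frac{14 e^{t}}{15}\right)^{2}} + \frac{392 e^{3 t}}{3375 \left(1 - \frac{14 e^{t}}{15}\right)^{3}}
M^(3)(t) = \frac{e^{t}}{15 \left(1 - \frac{14 e^{t}}{15}\right)} + \frac{98 e^{2 t}}{225 \left(1 - \frac{14 e^{t}}{15}\right)^{2}} + \frac{784 e^{3 t}}{1125 \left(1 - \frac{14 e^{t}}{15}\right)^{3}} + \frac{5488 e^{4 t}}{16875 \left(1 - \frac{14 e^{t}}{15}\right)^{4}}
M^(3)(0) = 18915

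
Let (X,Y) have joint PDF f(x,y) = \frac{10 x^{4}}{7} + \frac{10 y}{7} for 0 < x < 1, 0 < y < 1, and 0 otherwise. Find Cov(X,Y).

E[XY] = ∫∫ xy × f(x,y) dx dy = \frac{5}{14}
E[X] = \frac{25}{42}
E[Y] = \frac{13}{21}
Cov(X,Y) = E[XY] - E[X]E[Y] = - \frac{5}{441}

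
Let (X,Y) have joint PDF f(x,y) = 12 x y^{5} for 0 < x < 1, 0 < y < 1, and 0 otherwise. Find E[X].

E[X] = ∫_0^1 ∫_0^1 x × f(x,y) dy dx
= ∫_0^1 ∫_0^1 x × (12 x y^{5}) dy dx
= \frac{2}{3}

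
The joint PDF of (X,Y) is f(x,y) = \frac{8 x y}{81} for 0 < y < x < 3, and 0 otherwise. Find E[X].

f_X(x) = ∫_0^x \frac{8 x y}{81} dy = \frac{4 x^{3}}{81}
E[X] = ∫_0^3 x × (\frac{4 x^{3}}{81}) dx = \frac{12}{5}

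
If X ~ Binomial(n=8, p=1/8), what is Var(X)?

For X ~ Binomial(n=8, p=1/8):
Var(X) = \frac{7}{8}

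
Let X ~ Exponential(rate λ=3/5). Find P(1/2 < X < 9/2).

P(1/2 < X < 9/2) = ∫_{1/2}^{9/2} f(x) dx
where f(x) = \frac{3 e^{- \frac{3 x}{5}}}{5}
= - \frac{1 - e^{\frac{12}{5}}}{e^{\frac{27}{10}}}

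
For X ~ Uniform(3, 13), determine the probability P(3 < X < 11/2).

P(3 < X < 11/2) = ∫_{3}^{11/2} f(x) dx
where f(x) = \frac{1}{10}
= \frac{1}{4}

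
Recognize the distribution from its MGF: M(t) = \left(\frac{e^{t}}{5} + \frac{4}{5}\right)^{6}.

The MGF M(t) = \left(\frac{e^{t}}{5} + \frac{4}{5}\right)^{6} is the standard form for the Binomial distribution.
Comparing with the known MGF formula identifies: Binomial(n=6, p=1/5)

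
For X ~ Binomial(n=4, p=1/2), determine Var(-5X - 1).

For X ~ Binomial(n=4, p=1/2):
Var(X) = 1
Var(-5X - 1) = (-5)² × Var(X) = 25 × 1 = 25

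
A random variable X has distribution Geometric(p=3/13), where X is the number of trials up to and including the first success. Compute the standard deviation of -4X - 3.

For X ~ Geometric(p=3/13), where X is the number of trials up to and including the first success:
Var(X) = \frac{130}{9}
SD(X) = √(Var(X)) = √(\frac{130}{9}) = \frac{\sqrt{130}}{3}
SD(-4X - 3) = |-4| × SD(X) = 4 × \frac{\sqrt{130}}{3} = \frac{4 \sqrt{130}}{3}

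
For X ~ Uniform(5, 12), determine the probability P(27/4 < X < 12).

P(27/4 < X < 12) = ∫_{27/4}^{12} f(x) dx
where f(x) = \frac{1}{7}
= \frac{3}{4}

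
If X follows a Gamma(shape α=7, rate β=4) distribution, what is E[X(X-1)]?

E[X(X-1)] = E[X² - X] = E[X²] - E[X]
E[X] = \frac{7}{4}
E[X²] = Var(X) + (E[X])² = \frac{7}{16} + (\frac{7}{4})² = \frac{7}{2}
E[X(X-1)] = \frac{7}{2} - \frac{7}{4} = \frac{7}{4}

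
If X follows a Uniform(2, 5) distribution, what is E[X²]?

Using the identity E[X²] = Var(X) + (E[X])²:
E[X] = \frac{7}{2}
Var(X) = \frac{3}{4}
E[X²] = \frac{3}{4} + (\frac{7}{2})²
= 13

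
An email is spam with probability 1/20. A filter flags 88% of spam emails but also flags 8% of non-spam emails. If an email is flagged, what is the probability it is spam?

Let D = the rare event, + = positive/flagged.
P(D) = 1/20
P(+|D) = 88/100 = 22/25
P(+|D') = 8/100 = 2/25
P(+) = P(+|D)P(D) + P(+|D')P(D')
     = \frac{22}{25} × \frac{1}{20} + \frac{2}{25} × \frac{19}{20}
     = \frac{3}{25}
P(D|+) = P(+|D)P(D)/P(+) = \frac{11}{30}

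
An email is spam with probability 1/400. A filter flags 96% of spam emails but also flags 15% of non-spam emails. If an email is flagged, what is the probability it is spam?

Let D = the rare event, + = positive/flagged.
P(D) = 1/400
P(+|D) = 96/100 = 24/25
P(+|D') = 15/100 = 3/20
P(+) = P(+|D)P(D) + P(+|D')P(D')
     = \frac{24}{25} × \frac{1}{400} + \frac{3}{20} × \frac{399}{400}
     = \frac{6081}{40000}
P(D|+) = P(+|D)P(D)/P(+) = \frac{32}{2027}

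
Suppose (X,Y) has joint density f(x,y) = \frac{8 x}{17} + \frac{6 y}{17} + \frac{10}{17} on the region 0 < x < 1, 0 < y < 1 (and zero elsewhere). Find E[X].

E[X] = ∫_0^1 ∫_0^1 x × f(x,y) dy dx
= ∫_0^1 ∫_0^1 x × (\frac{8 x}{17} + \frac{6 y}{17} + \frac{10}{17}) dy dx
= \frac{55}{102}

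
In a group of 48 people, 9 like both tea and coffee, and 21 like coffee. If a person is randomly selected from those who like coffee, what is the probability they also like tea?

P(A ∩ B) = 9/48 = 3/16
P(B) = 21/48 = 7/16
P(A|B) = P(A ∩ B) / P(B) = (3/16) / (7/16) = 3/7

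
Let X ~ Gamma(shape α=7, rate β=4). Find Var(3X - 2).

For X ~ Gamma(shape α=7, rate β=4):
Var(X) = \frac{7}{16}
Var(3X - 2) = (3)² × Var(X) = 9 × \frac{7}{16} = \frac{63}{16}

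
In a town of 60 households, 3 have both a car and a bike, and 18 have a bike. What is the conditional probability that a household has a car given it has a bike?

P(A ∩ B) = 3/60 = 1/20
P(B) = 18/60 = 3/10
P(A|B) = P(A ∩ B) / P(B) = (1/20) / (3/10) = 1/6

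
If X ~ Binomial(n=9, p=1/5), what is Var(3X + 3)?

For X ~ Binomial(n=9, p=1/5):
Var(X) = \frac{36}{25}
Var(3X + 3) = (3)² × Var(X) = 9 × \frac{36}{25} = \frac{324}{25}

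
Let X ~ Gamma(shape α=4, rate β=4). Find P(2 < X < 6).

P(2 < X < 6) = ∫_{2}^{6} f(x) dx
where f(x) = \frac{128 x^{3} e^{- 4 x}}{3}
= \frac{-7851 + 379 e^{16}}{3 e^{24}}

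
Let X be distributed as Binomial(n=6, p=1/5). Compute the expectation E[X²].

Using the identity E[X²] = Var(X) + (E[X])²:
E[X] = \frac{6}{5}
Var(X) = \frac{24}{25}
E[X²] = \frac{24}{25} + (\frac{6}{5})²
= \frac{12}{5}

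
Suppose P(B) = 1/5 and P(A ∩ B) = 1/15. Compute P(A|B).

P(A|B) = P(A ∩ B) / P(B)
= (1/15) / (1/5)
= 1/3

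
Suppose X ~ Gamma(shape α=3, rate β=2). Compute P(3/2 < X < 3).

P(3/2 < X < 3) = ∫_{3/2}^{3} f(x) dx
where f(x) = 4 x^{2} e^{- 2 x}
= \frac{-50 + 17 e^{3}}{2 e^{6}}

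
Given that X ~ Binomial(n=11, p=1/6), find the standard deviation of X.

For X ~ Binomial(n=11, p=1/6):
Var(X) = \frac{55}{36}
SD(X) = √(Var(X)) = √(\frac{55}{36}) = \frac{\sqrt{55}}{6}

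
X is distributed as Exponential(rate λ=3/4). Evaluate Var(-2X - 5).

For X ~ Exponential(rate λ=3/4):
Var(X) = \frac{16}{9}
Var(-2X - 5) = (-2)² × Var(X) = 4 × \frac{16}{9} = \frac{64}{9}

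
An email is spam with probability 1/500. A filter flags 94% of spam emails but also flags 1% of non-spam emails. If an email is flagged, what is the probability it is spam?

Let D = the rare event, + = positive/flagged.
P(D) = 1/500
P(+|D) = 94/100 = 47/50
P(+|D') = 1/100
P(+) = P(+|D)P(D) + P(+|D')P(D')
     = \frac{47}{50} × \frac{1}{500} + \frac{1}{100} × \frac{499}{500}
     = \frac{593}{50000}
P(D|+) = P(+|D)P(D)/P(+) = \frac{94}{593}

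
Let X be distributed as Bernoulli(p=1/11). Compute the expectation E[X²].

Using the identity E[X²] = Var(X) + (E[X])²:
E[X] = \frac{1}{11}
Var(X) = \frac{10}{121}
E[X²] = \frac{10}{121} + (\frac{1}{11})²
= \frac{1}{11}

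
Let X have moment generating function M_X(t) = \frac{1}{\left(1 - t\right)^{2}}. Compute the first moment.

To find E[X], compute M^(1)(0):
M^(1)(t) = \frac{2}{\left(1 - t\right)^{3}}
M^(1)(0) = 2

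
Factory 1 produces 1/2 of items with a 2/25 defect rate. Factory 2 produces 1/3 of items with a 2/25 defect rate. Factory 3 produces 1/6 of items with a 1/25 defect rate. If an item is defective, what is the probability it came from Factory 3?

Using Bayes' theorem:
P(F1) = 1/2, P(D|F1) = 2/25
P(F2) = 1/3, P(D|F2) = 2/25
P(F3) = 1/6, P(D|F3) = 1/25
P(D) = P(D|F1)P(F1) + P(D|F2)P(F2) + P(D|F3)P(F3)
     = \frac{11}{150}
P(F3|D) = P(D|F3)P(F3) / P(D)
= \frac{1}{11}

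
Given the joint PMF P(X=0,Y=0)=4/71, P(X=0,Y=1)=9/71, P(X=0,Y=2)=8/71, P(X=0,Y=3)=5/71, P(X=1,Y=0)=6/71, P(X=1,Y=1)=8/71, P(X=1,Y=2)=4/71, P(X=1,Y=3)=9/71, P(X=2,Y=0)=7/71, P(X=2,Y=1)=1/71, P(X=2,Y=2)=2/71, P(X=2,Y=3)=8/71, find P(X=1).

P(X=1) = P(X=1,Y=0) + P(X=1,Y=1) + P(X=1,Y=2) + P(X=1,Y=3)
= 6/71 + 8/71 + 4/71 + 9/71
= 27/71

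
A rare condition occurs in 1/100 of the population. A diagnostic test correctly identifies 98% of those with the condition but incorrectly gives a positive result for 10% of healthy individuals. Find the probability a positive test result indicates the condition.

Let D = the rare event, + = positive/flagged.
P(D) = 1/100
P(+|D) = 98/100 = 49/50
P(+|D') = 10/100 = 1/10
P(+) = P(+|D)P(D) + P(+|D')P(D')
     = \frac{49}{50} × \frac{1}{100} + \frac{1}{10} × \frac{99}{100}
     = \frac{68}{625}
P(D|+) = P(+|D)P(D)/P(+) = \frac{49}{544}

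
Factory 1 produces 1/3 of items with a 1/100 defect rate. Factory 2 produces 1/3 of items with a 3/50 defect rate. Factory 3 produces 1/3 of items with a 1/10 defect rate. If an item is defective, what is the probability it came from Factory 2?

Using Bayes' theorem:
P(F1) = 1/3, P(D|F1) = 1/100
P(F2) = 1/3, P(D|F2) = 3/50
P(F3) = 1/3, P(D|F3) = 1/10
P(D) = P(D|F1)P(F1) + P(D|F2)P(F2) + P(D|F3)P(F3)
     = \frac{17}{300}
P(F2|D) = P(D|F2)P(F2) / P(D)
= \frac{6}{17}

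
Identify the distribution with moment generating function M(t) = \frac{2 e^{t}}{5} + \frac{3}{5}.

The MGF M(t) = \frac{2 e^{t}}{5} + \frac{3}{5} is the standard form for the Bernoulli distribution.
Comparing with the known MGF formula identifies: Bernoulli(p=2/5)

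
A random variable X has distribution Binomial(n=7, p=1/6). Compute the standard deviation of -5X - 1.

For X ~ Binomial(n=7, p=1/6):
Var(X) = \frac{35}{36}
SD(X) = √(Var(X)) = √(\frac{35}{36}) = \frac{\sqrt{35}}{6}
SD(-5X - 1) = |-5| × SD(X) = 5 × \frac{\sqrt{35}}{6} = \frac{5 \sqrt{35}}{6}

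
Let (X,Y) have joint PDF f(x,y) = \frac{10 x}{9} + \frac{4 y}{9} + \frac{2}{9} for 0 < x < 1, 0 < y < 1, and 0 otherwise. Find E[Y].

E[Y] = ∫_0^1 ∫_0^1 y × f(x,y) dx dy
= \frac{29}{54}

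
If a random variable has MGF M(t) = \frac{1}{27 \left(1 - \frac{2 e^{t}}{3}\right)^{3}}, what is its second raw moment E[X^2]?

To find E[X^2], compute M^(2)(0):
M^(1)(t) = \frac{2 e^{t}}{27 \left(1 - \frac{2 e^{t}}{3}\right)^{4}}
M^(2)(t) = \frac{2 e^{t}}{27 \left(1 - \frac{2 e^{t}}{3}\right)^{4}} + \frac{16 e^{2 t}}{81 \left(1 - \frac{2 e^{t}}{3}\right)^{5}}
M^(2)(0) = 54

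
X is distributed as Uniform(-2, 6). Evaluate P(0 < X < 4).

P(0 < X < 4) = ∫_{0}^{4} f(x) dx
where f(x) = \frac{1}{8}
= \frac{1}{2}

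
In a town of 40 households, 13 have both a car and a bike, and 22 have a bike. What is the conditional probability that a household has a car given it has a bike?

P(A ∩ B) = 13/40
P(B) = 22/40 = 11/20
P(A|B) = P(A ∩ B) / P(B) = (13/40) / (11/20) = 13/22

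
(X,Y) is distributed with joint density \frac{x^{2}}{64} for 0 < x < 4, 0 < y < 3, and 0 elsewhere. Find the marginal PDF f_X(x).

f_X(x) = ∫_0^3 f(x,y) dy
= ∫_0^3 \frac{x^{2}}{64} dy
= \frac{3 x^{2}}{64} for 0 < x < 4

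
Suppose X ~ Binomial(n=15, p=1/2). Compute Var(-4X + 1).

For X ~ Binomial(n=15, p=1/2):
Var(X) = \frac{15}{4}
Var(-4X + 1) = (-4)² × Var(X) = 16 × \frac{15}{4} = 60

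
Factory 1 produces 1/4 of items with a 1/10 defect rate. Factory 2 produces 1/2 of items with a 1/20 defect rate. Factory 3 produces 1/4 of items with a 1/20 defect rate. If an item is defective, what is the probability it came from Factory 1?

Using Bayes' theorem:
P(F1) = 1/4, P(D|F1) = 1/10
P(F2) = 1/2, P(D|F2) = 1/20
P(F3) = 1/4, P(D|F3) = 1/20
P(D) = P(D|F1)P(F1) + P(D|F2)P(F2) + P(D|F3)P(F3)
     = \frac{1}{16}
P(F1|D) = P(D|F1)P(F1) / P(D)
= \frac{2}{5}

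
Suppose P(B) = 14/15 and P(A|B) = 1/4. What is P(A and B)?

By definition, P(A|B) = P(A ∩ B) / P(B)
So P(A ∩ B) = P(A|B) × P(B)
= 1/4 × 14/15
= 7/30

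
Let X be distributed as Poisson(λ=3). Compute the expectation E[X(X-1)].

E[X(X-1)] = E[X² - X] = E[X²] - E[X]
E[X] = 3
E[X²] = Var(X) + (E[X])² = 3 + (3)² = 12
E[X(X-1)] = 12 - 3 = 9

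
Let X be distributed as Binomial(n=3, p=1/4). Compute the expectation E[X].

For X ~ Binomial(n=3, p=1/4), the expected value is:
E[X] = \frac{3}{4}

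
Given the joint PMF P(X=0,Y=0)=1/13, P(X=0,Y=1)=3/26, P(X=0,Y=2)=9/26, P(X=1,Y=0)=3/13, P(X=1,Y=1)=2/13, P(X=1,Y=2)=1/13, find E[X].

First find marginal of X:
P(X=0) = 7/13
P(X=1) = 6/13
E[X] = 0 × 7/13 + 1 × 6/13 = 6/13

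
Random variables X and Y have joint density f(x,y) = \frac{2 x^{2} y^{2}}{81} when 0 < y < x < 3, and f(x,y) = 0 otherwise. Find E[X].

f_X(x) = ∫_0^x \frac{2 x^{2} y^{2}}{81} dy = \frac{2 x^{5}}{243}
E[X] = ∫_0^3 x × (\frac{2 x^{5}}{243}) dx = \frac{18}{7}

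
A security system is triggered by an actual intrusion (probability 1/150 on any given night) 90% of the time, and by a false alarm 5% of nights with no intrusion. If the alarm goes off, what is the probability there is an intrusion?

Let D = the rare event, + = positive/flagged.
P(D) = 1/150
P(+|D) = 90/100 = 9/10
P(+|D') = 5/100 = 1/20
P(+) = P(+|D)P(D) + P(+|D')P(D')
     = \frac{9}{10} × \frac{1}{150} + \frac{1}{20} × \frac{149}{150}
     = \frac{167}{3000}
P(D|+) = P(+|D)P(D)/P(+) = \frac{18}{167}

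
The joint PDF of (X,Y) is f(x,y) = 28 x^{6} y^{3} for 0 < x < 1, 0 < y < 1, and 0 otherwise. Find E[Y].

E[Y] = ∫_0^1 ∫_0^1 y × f(x,y) dx dy
= \frac{4}{5}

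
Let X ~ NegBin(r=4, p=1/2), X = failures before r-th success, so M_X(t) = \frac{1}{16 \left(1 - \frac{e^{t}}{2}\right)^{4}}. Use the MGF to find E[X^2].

To find E[X^2], compute M^(2)(0):
M^(1)(t) = \frac{e^{t}}{8 \left(1 - \frac{e^{t}}{2}\right)^{5}}
M^(2)(t) = \frac{e^{t}}{8 \left(1 - \frac{e^{t}}{2}\right)^{5}} + \frac{5 e^{2 t}}{16 \left(1 - \frac{e^{t}}{2}\right)^{6}}
M^(2)(0) = 24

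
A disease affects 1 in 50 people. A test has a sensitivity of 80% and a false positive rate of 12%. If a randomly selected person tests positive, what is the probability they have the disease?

Let D = the rare event, + = positive/flagged.
P(D) = 1/50
P(+|D) = 80/100 = 4/5
P(+|D') = 12/100 = 3/25
P(+) = P(+|D)P(D) + P(+|D')P(D')
     = \frac{4}{5} × \frac{1}{50} + \frac{3}{25} × \frac{49}{50}
     = \frac{167}{1250}
P(D|+) = P(+|D)P(D)/P(+) = \frac{20}{167}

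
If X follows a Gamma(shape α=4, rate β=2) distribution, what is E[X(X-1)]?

E[X(X-1)] = E[X² - X] = E[X²] - E[X]
E[X] = 2
E[X²] = Var(X) + (E[X])² = 1 + (2)² = 5
E[X(X-1)] = 5 - 2 = 3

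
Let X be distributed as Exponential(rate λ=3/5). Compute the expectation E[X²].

Using the identity E[X²] = Var(X) + (E[X])²:
E[X] = \frac{5}{3}
Var(X) = \frac{25}{9}
E[X²] = \frac{25}{9} + (\frac{5}{3})²
= \frac{50}{9}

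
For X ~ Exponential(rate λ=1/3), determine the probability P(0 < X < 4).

P(0 < X < 4) = ∫_{0}^{4} f(x) dx
where f(x) = \frac{e^{- \frac{x}{3}}}{3}
= 1 - e^{- \frac{4}{3}}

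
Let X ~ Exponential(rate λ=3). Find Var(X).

For X ~ Exponential(rate λ=3):
Var(X) = \frac{1}{9}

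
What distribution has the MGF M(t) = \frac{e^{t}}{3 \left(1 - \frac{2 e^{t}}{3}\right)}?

The MGF M(t) = \frac{e^{t}}{3 \left(1 - \frac{2 e^{t}}{3}\right)} is the standard form for the Geometric distribution.
Comparing with the known MGF formula identifies: Geometric(p=1/3), X = trial number of first success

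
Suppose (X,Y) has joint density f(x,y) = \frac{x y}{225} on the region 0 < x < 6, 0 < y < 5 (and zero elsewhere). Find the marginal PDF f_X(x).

f_X(x) = ∫_0^5 f(x,y) dy
= ∫_0^5 \frac{x y}{225} dy
= \frac{x}{18} for 0 < x < 6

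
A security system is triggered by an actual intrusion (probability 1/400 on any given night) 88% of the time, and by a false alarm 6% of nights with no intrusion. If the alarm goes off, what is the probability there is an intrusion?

Let D = the rare event, + = positive/flagged.
P(D) = 1/400
P(+|D) = 88/100 = 22/25
P(+|D') = 6/100 = 3/50
P(+) = P(+|D)P(D) + P(+|D')P(D')
     = \frac{22}{25} × \frac{1}{400} + \frac{3}{50} × \frac{399}{400}
     = \frac{1241}{20000}
P(D|+) = P(+|D)P(D)/P(+) = \frac{44}{1241}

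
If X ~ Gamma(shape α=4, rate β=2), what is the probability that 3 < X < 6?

P(3 < X < 6) = ∫_{3}^{6} f(x) dx
where f(x) = \frac{8 x^{3} e^{- 2 x}}{3}
= \frac{-373 + 61 e^{6}}{e^{12}}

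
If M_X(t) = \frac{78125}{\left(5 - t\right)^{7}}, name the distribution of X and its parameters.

The MGF M(t) = \frac{78125}{\left(5 - t\right)^{7}} is the standard form for the Gamma distribution.
Comparing with the known MGF formula identifies: Gamma(shape α=7, rate β=5)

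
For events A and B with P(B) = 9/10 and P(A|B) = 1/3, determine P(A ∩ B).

By definition, P(A|B) = P(A ∩ B) / P(B)
So P(A ∩ B) = P(A|B) × P(B)
= 1/3 × 9/10
= 3/10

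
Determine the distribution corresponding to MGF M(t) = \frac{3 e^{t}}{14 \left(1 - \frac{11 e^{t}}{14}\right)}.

The MGF M(t) = \frac{3 e^{t}}{14 \left(1 - \frac{11 e^{t}}{14}\right)} is the standard form for the Geometric distribution.
Comparing with the known MGF formula identifies: Geometric(p=3/14), X = trial number of first success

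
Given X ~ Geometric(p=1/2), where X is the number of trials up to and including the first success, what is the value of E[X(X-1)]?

E[X(X-1)] = E[X² - X] = E[X²] - E[X]
E[X] = 2
E[X²] = Var(X) + (E[X])² = 2 + (2)² = 6
E[X(X-1)] = 6 - 2 = 4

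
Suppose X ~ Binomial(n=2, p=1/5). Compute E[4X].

For X ~ Binomial(n=2, p=1/5):
E[X] = \frac{2}{5}
E[4X] = 4 × E[X] + 0 = \frac{8}{5}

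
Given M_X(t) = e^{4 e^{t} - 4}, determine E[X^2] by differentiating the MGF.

To find E[X^2], compute M^(2)(0):
M^(1)(t) = 4 e^{t} e^{4 e^{t} - 4}
M^(2)(t) = 16 e^{2 t} e^{4 e^{t} - 4} + 4 e^{t} e^{4 e^{t} - 4}
M^(2)(0) = 20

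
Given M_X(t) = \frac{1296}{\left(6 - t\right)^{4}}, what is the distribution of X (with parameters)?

The MGF M(t) = \frac{1296}{\left(6 - t\right)^{4}} is the standard form for the Gamma distribution.
Comparing with the known MGF formula identifies: Gamma(shape α=4, rate β=6)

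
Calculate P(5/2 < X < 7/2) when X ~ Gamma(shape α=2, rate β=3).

P(5/2 < X < 7/2) = ∫_{5/2}^{7/2} f(x) dx
where f(x) = 9 x e^{- 3 x}
= \frac{-23 + 17 e^{3}}{2 e^{\frac{21}{2}}}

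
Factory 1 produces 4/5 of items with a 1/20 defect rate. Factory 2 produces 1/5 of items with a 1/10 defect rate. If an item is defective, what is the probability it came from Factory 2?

Using Bayes' theorem:
P(F1) = 4/5, P(D|F1) = 1/20
P(F2) = 1/5, P(D|F2) = 1/10
P(D) = P(D|F1)P(F1) + P(D|F2)P(F2)
     = \frac{3}{50}
P(F2|D) = P(D|F2)P(F2) / P(D)
= \frac{1}{3}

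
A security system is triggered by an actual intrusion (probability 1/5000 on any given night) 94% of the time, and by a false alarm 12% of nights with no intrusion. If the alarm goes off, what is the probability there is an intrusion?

Let D = the rare event, + = positive/flagged.
P(D) = 1/5000
P(+|D) = 94/100 = 47/50
P(+|D') = 12/100 = 3/25
P(+) = P(+|D)P(D) + P(+|D')P(D')
     = \frac{47}{50} × \frac{1}{5000} + \frac{3}{25} × \frac{4999}{5000}
     = \frac{30041}{250000}
P(D|+) = P(+|D)P(D)/P(+) = \frac{47}{30041}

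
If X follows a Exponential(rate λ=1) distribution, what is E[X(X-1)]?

E[X(X-1)] = E[X² - X] = E[X²] - E[X]
E[X] = 1
E[X²] = Var(X) + (E[X])² = 1 + (1)² = 2
E[X(X-1)] = 2 - 1 = 1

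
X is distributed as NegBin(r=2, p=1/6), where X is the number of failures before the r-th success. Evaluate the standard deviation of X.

For X ~ NegBin(r=2, p=1/6), where X is the number of failures before the r-th success:
Var(X) = 60
SD(X) = √(Var(X)) = √(60) = 2 \sqrt{15}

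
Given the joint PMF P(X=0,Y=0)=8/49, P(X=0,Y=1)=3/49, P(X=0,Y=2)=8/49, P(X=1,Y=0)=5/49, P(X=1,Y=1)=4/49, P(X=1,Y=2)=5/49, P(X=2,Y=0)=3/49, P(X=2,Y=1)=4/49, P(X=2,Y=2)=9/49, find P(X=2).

P(X=2) = P(X=2,Y=0) + P(X=2,Y=1) + P(X=2,Y=2)
= 3/49 + 4/49 + 9/49
= 16/49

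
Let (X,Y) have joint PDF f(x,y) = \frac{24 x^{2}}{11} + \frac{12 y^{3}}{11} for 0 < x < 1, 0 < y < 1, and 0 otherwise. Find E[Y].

E[Y] = ∫_0^1 ∫_0^1 y × f(x,y) dx dy
= \frac{32}{55}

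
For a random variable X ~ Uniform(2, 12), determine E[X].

For X ~ Uniform(2, 12), the expected value is:
E[X] = 7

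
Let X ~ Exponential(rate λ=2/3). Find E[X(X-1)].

E[X(X-1)] = E[X² - X] = E[X²] - E[X]
E[X] = \frac{3}{2}
E[X²] = Var(X) + (E[X])² = \frac{9}{4} + (\frac{3}{2})² = \frac{9}{2}
E[X(X-1)] = \frac{9}{2} - \frac{3}{2} = 3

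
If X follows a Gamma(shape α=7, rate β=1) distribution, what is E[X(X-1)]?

E[X(X-1)] = E[X² - X] = E[X²] - E[X]
E[X] = 7
E[X²] = Var(X) + (E[X])² = 7 + (7)² = 56
E[X(X-1)] = 56 - 7 = 49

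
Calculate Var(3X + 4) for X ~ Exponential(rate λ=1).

For X ~ Exponential(rate λ=1):
Var(X) = 1
Var(3X + 4) = (3)² × Var(X) = 9 × 1 = 9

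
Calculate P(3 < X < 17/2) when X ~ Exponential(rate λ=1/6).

P(3 < X < 17/2) = ∫_{3}^{17/2} f(x) dx
where f(x) = \frac{e^{- \frac{x}{6}}}{6}
= - \frac{1}{e^{\frac{17}{12}}} + e^{- \frac{1}{2}}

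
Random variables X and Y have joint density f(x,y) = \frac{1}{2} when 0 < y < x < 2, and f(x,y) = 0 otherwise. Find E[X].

f_X(x) = ∫_0^x \frac{1}{2} dy = \frac{x}{2}
E[X] = ∫_0^2 x × (\frac{x}{2}) dx = \frac{4}{3}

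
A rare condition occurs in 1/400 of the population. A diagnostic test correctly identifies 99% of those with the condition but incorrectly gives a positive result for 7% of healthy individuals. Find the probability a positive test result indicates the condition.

Let D = the rare event, + = positive/flagged.
P(D) = 1/400
P(+|D) = 99/100
P(+|D') = 7/100
P(+) = P(+|D)P(D) + P(+|D')P(D')
     = \frac{99}{100} × \frac{1}{400} + \frac{7}{100} × \frac{399}{400}
     = \frac{723}{10000}
P(D|+) = P(+|D)P(D)/P(+) = \frac{33}{964}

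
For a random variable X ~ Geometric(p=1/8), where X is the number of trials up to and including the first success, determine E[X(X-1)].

E[X(X-1)] = E[X² - X] = E[X²] - E[X]
E[X] = 8
E[X²] = Var(X) + (E[X])² = 56 + (8)² = 120
E[X(X-1)] = 120 - 8 = 112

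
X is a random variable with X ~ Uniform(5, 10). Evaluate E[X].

For X ~ Uniform(5, 10), the expected value is:
E[X] = \frac{15}{2}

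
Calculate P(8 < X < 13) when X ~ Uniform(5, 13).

P(8 < X < 13) = ∫_{8}^{13} f(x) dx
where f(x) = \frac{1}{8}
= \frac{5}{8}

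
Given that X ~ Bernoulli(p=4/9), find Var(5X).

For X ~ Bernoulli(p=4/9):
Var(X) = \frac{20}{81}
Var(5X) = (5)² × Var(X) = 25 × \frac{20}{81} = \frac{500}{81}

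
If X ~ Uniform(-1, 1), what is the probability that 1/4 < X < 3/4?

P(1/4 < X < 3/4) = ∫_{1/4}^{3/4} f(x) dx
where f(x) = \frac{1}{2}
= \frac{1}{4}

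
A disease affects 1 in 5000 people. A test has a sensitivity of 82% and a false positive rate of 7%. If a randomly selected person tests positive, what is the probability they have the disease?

Let D = the rare event, + = positive/flagged.
P(D) = 1/5000
P(+|D) = 82/100 = 41/50
P(+|D') = 7/100
P(+) = P(+|D)P(D) + P(+|D')P(D')
     = \frac{41}{50} × \frac{1}{5000} + \frac{7}{100} × \frac{4999}{5000}
     = \frac{1403}{20000}
P(D|+) = P(+|D)P(D)/P(+) = \frac{82}{35075}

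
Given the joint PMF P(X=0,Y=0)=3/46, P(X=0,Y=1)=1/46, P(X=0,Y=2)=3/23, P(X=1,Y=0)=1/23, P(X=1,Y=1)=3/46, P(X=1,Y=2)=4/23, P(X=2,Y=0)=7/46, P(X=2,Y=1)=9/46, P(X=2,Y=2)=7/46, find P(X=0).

P(X=0) = P(X=0,Y=0) + P(X=0,Y=1) + P(X=0,Y=2)
= 3/46 + 1/46 + 3/23
= 5/23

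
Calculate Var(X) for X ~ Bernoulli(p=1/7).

For X ~ Bernoulli(p=1/7):
Var(X) = \frac{6}{49}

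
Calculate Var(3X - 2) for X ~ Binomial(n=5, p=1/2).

For X ~ Binomial(n=5, p=1/2):
Var(X) = \frac{5}{4}
Var(3X - 2) = (3)² × Var(X) = 9 × \frac{5}{4} = \frac{45}{4}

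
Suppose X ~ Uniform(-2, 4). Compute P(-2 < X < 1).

P(-2 < X < 1) = ∫_{-2}^{1} f(x) dx
where f(x) = \frac{1}{6}
= \frac{1}{2}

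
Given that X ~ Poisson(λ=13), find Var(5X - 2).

For X ~ Poisson(λ=13):
Var(X) = 13
Var(5X - 2) = (5)² × Var(X) = 25 × 13 = 325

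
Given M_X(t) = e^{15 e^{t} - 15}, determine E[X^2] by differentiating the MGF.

To find E[X^2], compute M^(2)(0):
M^(1)(t) = 15 e^{t} e^{15 e^{t} - 15}
M^(2)(t) = 225 e^{2 t} e^{15 e^{t} - 15} + 15 e^{t} e^{15 e^{t} - 15}
M^(2)(0) = 240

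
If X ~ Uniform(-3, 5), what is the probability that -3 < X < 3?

P(-3 < X < 3) = ∫_{-3}^{3} f(x) dx
where f(x) = \frac{1}{8}
= \frac{3}{4}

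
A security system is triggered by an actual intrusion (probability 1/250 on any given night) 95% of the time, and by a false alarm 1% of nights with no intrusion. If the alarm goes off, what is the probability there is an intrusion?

Let D = the rare event, + = positive/flagged.
P(D) = 1/250
P(+|D) = 95/100 = 19/20
P(+|D') = 1/100
P(+) = P(+|D)P(D) + P(+|D')P(D')
     = \frac{19}{20} × \frac{1}{250} + \frac{1}{100} × \frac{249}{250}
     = \frac{43}{3125}
P(D|+) = P(+|D)P(D)/P(+) = \frac{95}{344}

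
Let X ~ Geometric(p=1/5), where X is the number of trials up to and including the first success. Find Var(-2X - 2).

For X ~ Geometric(p=1/5), where X is the number of trials up to and including the first success:
Var(X) = 20
Var(-2X - 2) = (-2)² × Var(X) = 4 × 20 = 80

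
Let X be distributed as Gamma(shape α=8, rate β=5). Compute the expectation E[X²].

Using the identity E[X²] = Var(X) + (E[X])²:
E[X] = \frac{8}{5}
Var(X) = \frac{8}{25}
E[X²] = \frac{8}{25} + (\frac{8}{5})²
= \frac{72}{25}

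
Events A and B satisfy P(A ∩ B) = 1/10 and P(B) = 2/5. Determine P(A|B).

P(A|B) = P(A ∩ B) / P(B)
= (1/10) / (2/5)
= 1/4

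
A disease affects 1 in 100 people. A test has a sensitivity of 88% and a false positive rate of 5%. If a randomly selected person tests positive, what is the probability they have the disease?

Let D = the rare event, + = positive/flagged.
P(D) = 1/100
P(+|D) = 88/100 = 22/25
P(+|D') = 5/100 = 1/20
P(+) = P(+|D)P(D) + P(+|D')P(D')
     = \frac{22}{25} × \frac{1}{100} + \frac{1}{20} × \frac{99}{100}
     = \frac{583}{10000}
P(D|+) = P(+|D)P(D)/P(+) = \frac{8}{53}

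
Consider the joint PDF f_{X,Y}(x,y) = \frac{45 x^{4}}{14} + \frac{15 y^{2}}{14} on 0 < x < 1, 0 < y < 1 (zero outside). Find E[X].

E[X] = ∫_0^1 ∫_0^1 x × f(x,y) dy dx
= ∫_0^1 ∫_0^1 x × (\frac{45 x^{4}}{14} + \frac{15 y^{2}}{14}) dy dx
= \frac{5}{7}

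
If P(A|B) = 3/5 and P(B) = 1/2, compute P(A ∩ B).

By definition, P(A|B) = P(A ∩ B) / P(B)
So P(A ∩ B) = P(A|B) × P(B)
= 3/5 × 1/2
= 3/10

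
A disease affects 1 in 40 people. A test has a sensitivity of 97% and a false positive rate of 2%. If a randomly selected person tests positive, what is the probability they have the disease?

Let D = the rare event, + = positive/flagged.
P(D) = 1/40
P(+|D) = 97/100
P(+|D') = 2/100 = 1/50
P(+) = P(+|D)P(D) + P(+|D')P(D')
     = \frac{97}{100} × \frac{1}{40} + \frac{1}{50} × \frac{39}{40}
     = \frac{7}{160}
P(D|+) = P(+|D)P(D)/P(+) = \frac{97}{175}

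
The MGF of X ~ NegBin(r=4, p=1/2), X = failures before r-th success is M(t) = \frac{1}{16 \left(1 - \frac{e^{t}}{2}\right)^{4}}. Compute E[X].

To find E[X], compute M^(1)(0):
M^(1)(t) = \frac{e^{t}}{8 \left(1 - \frac{e^{t}}{2}\right)^{5}}
M^(1)(0) = 4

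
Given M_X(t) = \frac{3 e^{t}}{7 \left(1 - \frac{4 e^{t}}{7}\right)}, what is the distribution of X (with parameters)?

The MGF M(t) = \frac{3 e^{t}}{7 \left(1 - \frac{4 e^{t}}{7}\right)} is the standard form for the Geometric distribution.
Comparing with the known MGF formula identifies: Geometric(p=3/7), X = trial number of first success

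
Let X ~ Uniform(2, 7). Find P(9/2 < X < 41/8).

P(9/2 < X < 41/8) = ∫_{9/2}^{41/8} f(x) dx
where f(x) = \frac{1}{5}
= \frac{1}{8}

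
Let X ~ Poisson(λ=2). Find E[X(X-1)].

E[X(X-1)] = E[X² - X] = E[X²] - E[X]
E[X] = 2
E[X²] = Var(X) + (E[X])² = 2 + (2)² = 6
E[X(X-1)] = 6 - 2 = 4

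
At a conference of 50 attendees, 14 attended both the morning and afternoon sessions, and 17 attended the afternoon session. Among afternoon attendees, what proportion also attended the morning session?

P(A ∩ B) = 14/50 = 7/25
P(B) = 17/50
P(A|B) = P(A ∩ B) / P(B) = (7/25) / (17/50) = 14/17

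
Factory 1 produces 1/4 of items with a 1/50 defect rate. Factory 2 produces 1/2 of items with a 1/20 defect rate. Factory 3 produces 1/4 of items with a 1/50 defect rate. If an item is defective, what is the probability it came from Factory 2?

Using Bayes' theorem:
P(F1) = 1/4, P(D|F1) = 1/50
P(F2) = 1/2, P(D|F2) = 1/20
P(F3) = 1/4, P(D|F3) = 1/50
P(D) = P(D|F1)P(F1) + P(D|F2)P(F2) + P(D|F3)P(F3)
     = \frac{7}{200}
P(F2|D) = P(D|F2)P(F2) / P(D)
= \frac{5}{7}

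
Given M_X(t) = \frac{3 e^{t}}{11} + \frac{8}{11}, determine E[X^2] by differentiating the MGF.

To find E[X^2], compute M^(2)(0):
M^(1)(t) = \frac{3 e^{t}}{11}
M^(2)(t) = \frac{3 e^{t}}{11}
M^(2)(0) = \frac{3}{11}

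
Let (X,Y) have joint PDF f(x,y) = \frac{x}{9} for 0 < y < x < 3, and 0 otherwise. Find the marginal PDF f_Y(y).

f_Y(y) = ∫_y^3 \frac{x}{9} dx = \frac{1}{2} - \frac{y^{2}}{18}
for 0 < y < 3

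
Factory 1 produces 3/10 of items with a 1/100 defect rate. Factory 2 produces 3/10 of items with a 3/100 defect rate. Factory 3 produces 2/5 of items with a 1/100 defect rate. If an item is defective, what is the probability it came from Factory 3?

Using Bayes' theorem:
P(F1) = 3/10, P(D|F1) = 1/100
P(F2) = 3/10, P(D|F2) = 3/100
P(F3) = 2/5, P(D|F3) = 1/100
P(D) = P(D|F1)P(F1) + P(D|F2)P(F2) + P(D|F3)P(F3)
     = \frac{2}{125}
P(F3|D) = P(D|F3)P(F3) / P(D)
= \frac{1}{4}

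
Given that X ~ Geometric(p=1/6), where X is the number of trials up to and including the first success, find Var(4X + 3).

For X ~ Geometric(p=1/6), where X is the number of trials up to and including the first success:
Var(X) = 30
Var(4X + 3) = (4)² × Var(X) = 16 × 30 = 480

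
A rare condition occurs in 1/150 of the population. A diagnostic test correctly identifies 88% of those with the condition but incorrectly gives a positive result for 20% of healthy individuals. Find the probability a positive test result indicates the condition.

Let D = the rare event, + = positive/flagged.
P(D) = 1/150
P(+|D) = 88/100 = 22/25
P(+|D') = 20/100 = 1/5
P(+) = P(+|D)P(D) + P(+|D')P(D')
     = \frac{22}{25} × \frac{1}{150} + \frac{1}{5} × \frac{149}{150}
     = \frac{767}{3750}
P(D|+) = P(+|D)P(D)/P(+) = \frac{22}{767}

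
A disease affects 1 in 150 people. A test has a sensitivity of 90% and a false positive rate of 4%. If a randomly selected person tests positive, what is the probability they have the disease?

Let D = the rare event, + = positive/flagged.
P(D) = 1/150
P(+|D) = 90/100 = 9/10
P(+|D') = 4/100 = 1/25
P(+) = P(+|D)P(D) + P(+|D')P(D')
     = \frac{9}{10} × \frac{1}{150} + \frac{1}{25} × \frac{149}{150}
     = \frac{343}{7500}
P(D|+) = P(+|D)P(D)/P(+) = \frac{45}{343}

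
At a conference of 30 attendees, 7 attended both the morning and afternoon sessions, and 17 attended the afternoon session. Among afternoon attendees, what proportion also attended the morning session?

P(A ∩ B) = 7/30
P(B) = 17/30
P(A|B) = P(A ∩ B) / P(B) = (7/30) / (17/30) = 7/17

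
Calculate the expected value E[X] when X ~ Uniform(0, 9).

For X ~ Uniform(0, 9), the expected value is:
E[X] = \frac{9}{2}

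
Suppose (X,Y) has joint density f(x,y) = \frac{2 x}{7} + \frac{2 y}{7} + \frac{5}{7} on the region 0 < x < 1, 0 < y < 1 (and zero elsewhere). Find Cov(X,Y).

E[XY] = ∫∫ xy × f(x,y) dx dy = \frac{23}{84}
E[X] = \frac{11}{21}
E[Y] = \frac{11}{21}
Cov(X,Y) = E[XY] - E[X]E[Y] = - \frac{1}{1764}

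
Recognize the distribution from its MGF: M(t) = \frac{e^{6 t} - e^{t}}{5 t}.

The MGF M(t) = \frac{e^{6 t} - e^{t}}{5 t} is the standard form for the Uniform distribution.
Comparing with the known MGF formula identifies: Uniform(1, 6)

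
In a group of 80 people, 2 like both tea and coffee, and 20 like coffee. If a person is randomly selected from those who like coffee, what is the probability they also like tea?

P(A ∩ B) = 2/80 = 1/40
P(B) = 20/80 = 1/4
P(A|B) = P(A ∩ B) / P(B) = (1/40) / (1/4) = 1/10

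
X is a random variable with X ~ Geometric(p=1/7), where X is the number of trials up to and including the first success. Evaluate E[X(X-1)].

E[X(X-1)] = E[X² - X] = E[X²] - E[X]
E[X] = 7
E[X²] = Var(X) + (E[X])² = 42 + (7)² = 91
E[X(X-1)] = 91 - 7 = 84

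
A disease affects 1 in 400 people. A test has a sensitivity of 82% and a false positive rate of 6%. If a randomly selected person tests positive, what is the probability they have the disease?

Let D = the rare event, + = positive/flagged.
P(D) = 1/400
P(+|D) = 82/100 = 41/50
P(+|D') = 6/100 = 3/50
P(+) = P(+|D)P(D) + P(+|D')P(D')
     = \frac{41}{50} × \frac{1}{400} + \frac{3}{50} × \frac{399}{400}
     = \frac{619}{10000}
P(D|+) = P(+|D)P(D)/P(+) = \frac{41}{1238}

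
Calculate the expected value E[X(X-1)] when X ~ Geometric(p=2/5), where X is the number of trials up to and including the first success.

E[X(X-1)] = E[X² - X] = E[X²] - E[X]
E[X] = \frac{5}{2}
E[X²] = Var(X) + (E[X])² = \frac{15}{4} + (\frac{5}{2})² = 10
E[X(X-1)] = 10 - \frac{5}{2} = \frac{15}{2}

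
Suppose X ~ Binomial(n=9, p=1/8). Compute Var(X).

For X ~ Binomial(n=9, p=1/8):
Var(X) = \frac{63}{64}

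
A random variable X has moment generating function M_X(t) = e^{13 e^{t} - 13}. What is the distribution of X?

The MGF M(t) = e^{13 e^{t} - 13} is the standard form for the Poisson distribution.
Comparing with the known MGF formula identifies: Poisson(λ=13)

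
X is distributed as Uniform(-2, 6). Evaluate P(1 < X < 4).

P(1 < X < 4) = ∫_{1}^{4} f(x) dx
where f(x) = \frac{1}{8}
= \frac{3}{8}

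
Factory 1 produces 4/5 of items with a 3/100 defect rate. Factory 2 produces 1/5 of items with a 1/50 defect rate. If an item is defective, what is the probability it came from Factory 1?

Using Bayes' theorem:
P(F1) = 4/5, P(D|F1) = 3/100
P(F2) = 1/5, P(D|F2) = 1/50
P(D) = P(D|F1)P(F1) + P(D|F2)P(F2)
     = \frac{7}{250}
P(F1|D) = P(D|F1)P(F1) / P(D)
= \frac{6}{7}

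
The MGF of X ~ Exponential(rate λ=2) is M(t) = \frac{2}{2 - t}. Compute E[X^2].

To find E[X^2], compute M^(2)(0):
M^(1)(t) = \frac{2}{\left(2 - t\right)^{2}}
M^(2)(t) = \frac{4}{\left(2 - t\right)^{3}}
M^(2)(0) = \frac{1}{2}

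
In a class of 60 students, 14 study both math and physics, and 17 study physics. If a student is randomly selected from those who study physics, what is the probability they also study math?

P(A ∩ B) = 14/60 = 7/30
P(B) = 17/60
P(A|B) = P(A ∩ B) / P(B) = (7/30) / (17/60) = 14/17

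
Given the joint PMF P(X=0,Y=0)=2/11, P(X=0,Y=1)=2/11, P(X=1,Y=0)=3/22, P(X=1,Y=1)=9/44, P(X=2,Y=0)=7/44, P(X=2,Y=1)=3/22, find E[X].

First find marginal of X:
P(X=0) = 4/11
P(X=1) = 15/44
P(X=2) = 13/44
E[X] = 0 × 4/11 + 1 × 15/44 + 2 × 13/44 = 41/44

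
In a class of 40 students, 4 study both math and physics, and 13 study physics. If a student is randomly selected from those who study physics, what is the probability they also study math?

P(A ∩ B) = 4/40 = 1/10
P(B) = 13/40
P(A|B) = P(A ∩ B) / P(B) = (1/10) / (13/40) = 4/13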